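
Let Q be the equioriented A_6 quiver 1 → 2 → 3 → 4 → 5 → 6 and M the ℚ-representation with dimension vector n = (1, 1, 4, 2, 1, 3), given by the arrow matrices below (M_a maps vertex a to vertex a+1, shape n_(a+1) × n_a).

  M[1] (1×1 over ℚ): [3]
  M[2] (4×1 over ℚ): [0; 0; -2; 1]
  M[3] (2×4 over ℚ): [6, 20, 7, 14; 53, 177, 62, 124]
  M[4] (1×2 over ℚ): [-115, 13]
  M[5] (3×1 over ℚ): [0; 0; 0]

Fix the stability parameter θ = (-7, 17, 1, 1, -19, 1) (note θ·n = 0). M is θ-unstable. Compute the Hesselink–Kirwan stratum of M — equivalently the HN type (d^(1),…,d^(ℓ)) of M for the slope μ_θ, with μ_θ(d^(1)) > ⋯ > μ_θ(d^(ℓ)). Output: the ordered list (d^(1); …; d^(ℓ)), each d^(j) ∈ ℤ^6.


Via rank(M_{q-1}∘⋯∘M_p): M ≅ I[1,3], I[3,3], I[3,4], I[3,5], I[6,6]^3.
μ_θ-semistable layers: μ^(1)=9; μ^(2)=1; μ^(3)=-17/3; μ^(4)=-7

((0, 1, 1, 0, 0, 0); (0, 0, 2, 1, 0, 3); (0, 0, 1, 1, 1, 0); (1, 0, 0, 0, 0, 0))


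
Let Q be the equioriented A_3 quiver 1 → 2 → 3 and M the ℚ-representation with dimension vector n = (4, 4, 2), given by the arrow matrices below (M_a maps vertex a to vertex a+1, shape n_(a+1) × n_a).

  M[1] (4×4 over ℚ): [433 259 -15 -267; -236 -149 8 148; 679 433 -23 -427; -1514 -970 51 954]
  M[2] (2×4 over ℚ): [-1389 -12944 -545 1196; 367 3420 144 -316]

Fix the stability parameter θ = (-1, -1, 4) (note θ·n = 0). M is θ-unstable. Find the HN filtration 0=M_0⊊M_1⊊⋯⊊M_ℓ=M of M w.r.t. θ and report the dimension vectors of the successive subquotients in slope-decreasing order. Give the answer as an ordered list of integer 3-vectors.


Barcode: M ≅ I[1,2]^2, I[1,3]^2. HN layers by μ_θ (2 steps, strictly decreasing):
  μ^(1)=4; μ^(2)=-1

((0, 0, 2); (4, 4, 0))


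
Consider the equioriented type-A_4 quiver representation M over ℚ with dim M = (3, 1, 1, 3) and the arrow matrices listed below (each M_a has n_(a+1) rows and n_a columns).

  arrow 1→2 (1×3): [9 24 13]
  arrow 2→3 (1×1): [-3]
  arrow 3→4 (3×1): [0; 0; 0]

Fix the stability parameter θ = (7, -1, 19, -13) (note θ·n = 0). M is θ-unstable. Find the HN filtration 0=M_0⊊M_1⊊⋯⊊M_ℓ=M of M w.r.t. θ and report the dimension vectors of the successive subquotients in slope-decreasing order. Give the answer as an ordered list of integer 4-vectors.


Barcode: M ≅ I[1,1]^2, I[1,3], I[4,4]^3. HN layers by μ_θ (4 steps, strictly decreasing):
  μ^(1)=19; μ^(2)=7; μ^(3)=3; μ^(4)=-13

((0, 0, 1, 0); (2, 0, 0, 0); (1, 1, 0, 0); (0, 0, 0, 3))


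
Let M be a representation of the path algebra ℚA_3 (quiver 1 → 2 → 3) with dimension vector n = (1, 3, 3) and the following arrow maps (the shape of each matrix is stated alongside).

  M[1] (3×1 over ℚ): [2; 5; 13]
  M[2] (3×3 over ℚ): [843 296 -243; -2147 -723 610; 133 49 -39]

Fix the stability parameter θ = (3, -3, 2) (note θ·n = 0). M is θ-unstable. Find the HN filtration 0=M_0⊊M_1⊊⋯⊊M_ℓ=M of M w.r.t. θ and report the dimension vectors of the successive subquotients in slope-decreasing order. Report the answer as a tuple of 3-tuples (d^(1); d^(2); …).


Via rank(M_{q-1}∘⋯∘M_p): M ≅ I[1,3], I[2,3]^2.
μ_θ-semistable layers: μ^(1)=2; μ^(2)=0; μ^(3)=-3

((0, 0, 3); (1, 1, 0); (0, 2, 0))


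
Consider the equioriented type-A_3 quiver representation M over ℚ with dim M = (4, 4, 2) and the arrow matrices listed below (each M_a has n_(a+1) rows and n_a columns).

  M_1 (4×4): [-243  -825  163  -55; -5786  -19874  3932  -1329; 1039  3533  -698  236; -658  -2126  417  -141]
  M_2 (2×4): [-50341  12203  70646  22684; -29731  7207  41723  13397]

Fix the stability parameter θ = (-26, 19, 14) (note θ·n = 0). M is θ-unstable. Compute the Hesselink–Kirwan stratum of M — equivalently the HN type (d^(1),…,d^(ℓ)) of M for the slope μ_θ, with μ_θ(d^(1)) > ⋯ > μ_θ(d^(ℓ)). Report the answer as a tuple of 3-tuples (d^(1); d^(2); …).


Interval decomposition of M: I[1,1], I[1,2], I[1,3]^2, I[2,2].
HN type (ℓ=3): μ^(1)=19; μ^(2)=33/2; μ^(3)=-26

((0, 2, 0); (0, 2, 2); (4, 0, 0))


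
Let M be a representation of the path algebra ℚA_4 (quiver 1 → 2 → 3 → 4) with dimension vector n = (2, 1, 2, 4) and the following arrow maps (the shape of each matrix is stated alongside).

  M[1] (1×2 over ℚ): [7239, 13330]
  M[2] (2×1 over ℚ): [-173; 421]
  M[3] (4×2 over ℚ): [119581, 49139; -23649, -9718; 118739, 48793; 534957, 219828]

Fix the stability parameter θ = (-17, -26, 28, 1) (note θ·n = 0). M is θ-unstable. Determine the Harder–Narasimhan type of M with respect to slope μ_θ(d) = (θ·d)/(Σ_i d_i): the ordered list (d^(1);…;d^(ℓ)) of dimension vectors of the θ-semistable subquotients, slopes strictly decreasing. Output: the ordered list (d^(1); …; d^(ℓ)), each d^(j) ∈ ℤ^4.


Barcode: M ≅ I[1,1], I[1,4], I[3,4], I[4,4]^2. HN layers by μ_θ (4 steps, strictly decreasing):
  μ^(1)=29/2; μ^(2)=1; μ^(3)=-17; μ^(4)=-43/2

((0, 0, 2, 2); (0, 0, 0, 2); (1, 0, 0, 0); (1, 1, 0, 0))


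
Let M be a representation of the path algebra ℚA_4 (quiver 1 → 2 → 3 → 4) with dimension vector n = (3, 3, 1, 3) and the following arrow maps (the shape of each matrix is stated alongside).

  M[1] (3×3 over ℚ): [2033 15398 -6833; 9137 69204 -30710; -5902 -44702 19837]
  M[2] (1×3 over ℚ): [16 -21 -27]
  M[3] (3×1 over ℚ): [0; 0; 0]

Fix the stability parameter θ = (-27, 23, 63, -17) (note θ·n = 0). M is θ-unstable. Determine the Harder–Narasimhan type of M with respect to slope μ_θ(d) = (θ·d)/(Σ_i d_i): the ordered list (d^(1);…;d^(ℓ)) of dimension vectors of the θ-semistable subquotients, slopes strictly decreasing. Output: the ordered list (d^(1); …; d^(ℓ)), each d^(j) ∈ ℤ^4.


Via rank(M_{q-1}∘⋯∘M_p): M ≅ I[1,1], I[1,2], I[1,3], I[2,2], I[4,4]^3.
μ_θ-semistable layers: μ^(1)=63; μ^(2)=23; μ^(3)=-17; μ^(4)=-27

((0, 0, 1, 0); (0, 3, 0, 0); (0, 0, 0, 3); (3, 0, 0, 0))


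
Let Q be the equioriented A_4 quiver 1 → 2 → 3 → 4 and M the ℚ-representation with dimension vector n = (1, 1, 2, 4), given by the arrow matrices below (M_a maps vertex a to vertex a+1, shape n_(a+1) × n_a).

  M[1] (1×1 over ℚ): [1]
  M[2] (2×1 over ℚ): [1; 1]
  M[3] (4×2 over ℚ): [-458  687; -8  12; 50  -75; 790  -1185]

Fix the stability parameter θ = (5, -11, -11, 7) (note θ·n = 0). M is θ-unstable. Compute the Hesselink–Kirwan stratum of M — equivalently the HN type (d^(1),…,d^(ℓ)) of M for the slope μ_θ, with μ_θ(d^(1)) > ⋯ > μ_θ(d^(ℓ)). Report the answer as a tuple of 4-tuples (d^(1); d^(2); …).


Barcode: M ≅ I[1,4], I[3,3], I[4,4]^3. HN layers by μ_θ (3 steps, strictly decreasing):
  μ^(1)=7; μ^(2)=-17/3; μ^(3)=-11

((0, 0, 0, 4); (1, 1, 1, 0); (0, 0, 1, 0))


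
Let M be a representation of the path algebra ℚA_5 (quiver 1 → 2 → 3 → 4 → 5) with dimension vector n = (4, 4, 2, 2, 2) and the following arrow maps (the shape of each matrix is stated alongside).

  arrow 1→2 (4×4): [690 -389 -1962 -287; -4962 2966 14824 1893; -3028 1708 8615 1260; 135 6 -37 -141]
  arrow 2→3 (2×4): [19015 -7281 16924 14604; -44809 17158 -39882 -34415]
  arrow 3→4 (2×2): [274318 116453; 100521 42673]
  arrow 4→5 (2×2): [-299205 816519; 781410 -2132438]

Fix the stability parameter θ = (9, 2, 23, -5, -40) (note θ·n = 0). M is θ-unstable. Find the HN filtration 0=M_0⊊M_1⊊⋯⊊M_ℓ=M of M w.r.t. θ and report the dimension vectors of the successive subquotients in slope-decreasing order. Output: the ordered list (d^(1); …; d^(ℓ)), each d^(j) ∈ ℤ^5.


Via rank(M_{q-1}∘⋯∘M_p): M ≅ I[1,2]^2, I[1,4], I[1,5], I[5,5].
μ_θ-semistable layers: μ^(1)=9; μ^(2)=11/2; μ^(3)=-11/5; μ^(4)=-40

((0, 0, 1, 1, 0); (3, 3, 0, 0, 0); (1, 1, 1, 1, 1); (0, 0, 0, 0, 1))


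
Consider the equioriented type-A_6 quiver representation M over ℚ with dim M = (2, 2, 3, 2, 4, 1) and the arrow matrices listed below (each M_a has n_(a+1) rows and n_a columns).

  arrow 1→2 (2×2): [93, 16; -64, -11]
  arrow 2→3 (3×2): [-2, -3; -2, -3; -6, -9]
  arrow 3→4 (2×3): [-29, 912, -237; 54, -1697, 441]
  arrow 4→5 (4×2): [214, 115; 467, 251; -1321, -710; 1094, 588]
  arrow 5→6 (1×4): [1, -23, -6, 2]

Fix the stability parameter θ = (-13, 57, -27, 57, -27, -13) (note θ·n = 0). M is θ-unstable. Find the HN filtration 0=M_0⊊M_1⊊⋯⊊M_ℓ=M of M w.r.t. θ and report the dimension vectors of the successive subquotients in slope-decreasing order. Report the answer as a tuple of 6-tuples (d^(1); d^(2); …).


Barcode: M ≅ I[1,2], I[1,6], I[3,3], I[3,5], I[5,5]^2. HN layers by μ_θ (5 steps, strictly decreasing):
  μ^(1)=57; μ^(2)=15; μ^(3)=47/5; μ^(4)=-13; μ^(5)=-27

((0, 1, 0, 0, 0, 0); (0, 0, 0, 1, 1, 0); (0, 1, 1, 1, 1, 1); (2, 0, 0, 0, 0, 0); (0, 0, 2, 0, 2, 0))


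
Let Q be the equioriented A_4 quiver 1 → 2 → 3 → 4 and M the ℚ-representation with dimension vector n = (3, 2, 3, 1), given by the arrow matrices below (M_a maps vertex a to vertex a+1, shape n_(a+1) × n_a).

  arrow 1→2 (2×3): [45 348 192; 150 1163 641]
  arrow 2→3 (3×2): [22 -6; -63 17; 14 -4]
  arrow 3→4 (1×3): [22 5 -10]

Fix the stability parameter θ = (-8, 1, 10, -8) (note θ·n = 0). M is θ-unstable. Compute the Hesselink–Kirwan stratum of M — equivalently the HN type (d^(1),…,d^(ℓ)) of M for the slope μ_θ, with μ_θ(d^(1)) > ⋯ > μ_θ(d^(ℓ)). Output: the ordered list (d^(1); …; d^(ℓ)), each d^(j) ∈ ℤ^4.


Via rank(M_{q-1}∘⋯∘M_p): M ≅ I[1,1], I[1,3], I[1,4], I[3,3].
μ_θ-semistable layers: μ^(1)=10; μ^(2)=1; μ^(3)=-8

((0, 0, 2, 0); (0, 2, 1, 1); (3, 0, 0, 0))


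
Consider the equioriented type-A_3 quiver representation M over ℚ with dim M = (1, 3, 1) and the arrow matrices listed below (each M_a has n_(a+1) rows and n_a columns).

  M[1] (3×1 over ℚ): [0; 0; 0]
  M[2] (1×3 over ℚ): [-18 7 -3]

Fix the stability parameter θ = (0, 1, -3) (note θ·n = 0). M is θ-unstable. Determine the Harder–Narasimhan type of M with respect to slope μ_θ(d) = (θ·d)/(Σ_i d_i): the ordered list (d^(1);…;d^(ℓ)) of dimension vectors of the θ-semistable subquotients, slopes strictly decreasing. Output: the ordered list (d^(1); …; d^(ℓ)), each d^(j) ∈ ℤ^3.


Interval decomposition of M: I[1,1], I[2,2]^2, I[2,3].
HN type (ℓ=3): μ^(1)=1; μ^(2)=0; μ^(3)=-1

((0, 2, 0); (1, 0, 0); (0, 1, 1))


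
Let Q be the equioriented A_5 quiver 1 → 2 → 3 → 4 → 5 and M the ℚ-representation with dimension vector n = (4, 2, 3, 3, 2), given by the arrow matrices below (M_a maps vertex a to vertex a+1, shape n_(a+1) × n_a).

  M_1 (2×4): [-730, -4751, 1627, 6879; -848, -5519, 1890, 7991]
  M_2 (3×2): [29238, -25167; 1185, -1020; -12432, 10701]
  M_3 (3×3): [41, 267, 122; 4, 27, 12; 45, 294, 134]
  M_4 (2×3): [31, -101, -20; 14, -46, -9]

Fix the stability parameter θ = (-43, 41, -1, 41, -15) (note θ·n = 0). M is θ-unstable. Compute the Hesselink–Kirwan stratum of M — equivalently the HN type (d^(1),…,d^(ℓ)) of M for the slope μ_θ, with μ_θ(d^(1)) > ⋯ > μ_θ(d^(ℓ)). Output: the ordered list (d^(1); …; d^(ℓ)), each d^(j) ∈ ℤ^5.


Barcode: M ≅ I[1,1]^2, I[1,4], I[1,5], I[3,3], I[4,5]. HN layers by μ_θ (6 steps, strictly decreasing):
  μ^(1)=41; μ^(2)=20; μ^(3)=33/2; μ^(4)=13; μ^(5)=-1; μ^(6)=-43

((0, 0, 0, 1, 0); (0, 1, 1, 0, 0); (0, 1, 1, 1, 1); (0, 0, 0, 1, 1); (0, 0, 1, 0, 0); (4, 0, 0, 0, 0))


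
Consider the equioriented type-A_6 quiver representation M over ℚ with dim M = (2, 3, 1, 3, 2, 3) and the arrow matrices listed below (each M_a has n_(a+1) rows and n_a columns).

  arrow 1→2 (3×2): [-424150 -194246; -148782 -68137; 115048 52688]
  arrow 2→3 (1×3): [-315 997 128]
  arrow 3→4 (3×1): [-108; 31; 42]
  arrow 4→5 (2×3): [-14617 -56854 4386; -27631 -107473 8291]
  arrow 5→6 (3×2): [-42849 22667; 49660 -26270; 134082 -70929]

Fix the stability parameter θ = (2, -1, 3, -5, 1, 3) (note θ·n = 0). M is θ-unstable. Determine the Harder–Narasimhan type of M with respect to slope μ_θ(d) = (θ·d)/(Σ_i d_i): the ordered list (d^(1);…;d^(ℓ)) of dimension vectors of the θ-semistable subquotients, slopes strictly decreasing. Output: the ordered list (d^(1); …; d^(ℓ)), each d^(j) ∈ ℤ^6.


Via rank(M_{q-1}∘⋯∘M_p): M ≅ I[1,2], I[1,6], I[2,2], I[4,4], I[4,6], I[6,6].
μ_θ-semistable layers: μ^(1)=3; μ^(2)=1; μ^(3)=1/2; μ^(4)=-1/4; μ^(5)=-1; μ^(6)=-5

((0, 0, 0, 0, 0, 3); (0, 0, 0, 0, 2, 0); (1, 1, 0, 0, 0, 0); (1, 1, 1, 1, 0, 0); (0, 1, 0, 0, 0, 0); (0, 0, 0, 2, 0, 0))


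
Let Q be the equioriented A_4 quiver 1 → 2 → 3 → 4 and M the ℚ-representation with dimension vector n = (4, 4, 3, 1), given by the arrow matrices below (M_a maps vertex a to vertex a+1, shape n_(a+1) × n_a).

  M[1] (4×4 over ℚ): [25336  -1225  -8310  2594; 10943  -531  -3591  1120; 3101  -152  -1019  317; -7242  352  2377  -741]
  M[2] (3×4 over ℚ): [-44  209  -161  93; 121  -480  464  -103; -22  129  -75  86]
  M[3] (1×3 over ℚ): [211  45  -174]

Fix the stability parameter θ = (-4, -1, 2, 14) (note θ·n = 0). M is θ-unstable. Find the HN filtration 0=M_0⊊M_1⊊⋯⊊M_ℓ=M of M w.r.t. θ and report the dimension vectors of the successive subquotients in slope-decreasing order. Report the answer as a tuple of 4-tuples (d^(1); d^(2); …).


Barcode: M ≅ I[1,2], I[1,3]^2, I[1,4]. HN layers by μ_θ (4 steps, strictly decreasing):
  μ^(1)=14; μ^(2)=2; μ^(3)=-1; μ^(4)=-4

((0, 0, 0, 1); (0, 0, 3, 0); (0, 4, 0, 0); (4, 0, 0, 0))


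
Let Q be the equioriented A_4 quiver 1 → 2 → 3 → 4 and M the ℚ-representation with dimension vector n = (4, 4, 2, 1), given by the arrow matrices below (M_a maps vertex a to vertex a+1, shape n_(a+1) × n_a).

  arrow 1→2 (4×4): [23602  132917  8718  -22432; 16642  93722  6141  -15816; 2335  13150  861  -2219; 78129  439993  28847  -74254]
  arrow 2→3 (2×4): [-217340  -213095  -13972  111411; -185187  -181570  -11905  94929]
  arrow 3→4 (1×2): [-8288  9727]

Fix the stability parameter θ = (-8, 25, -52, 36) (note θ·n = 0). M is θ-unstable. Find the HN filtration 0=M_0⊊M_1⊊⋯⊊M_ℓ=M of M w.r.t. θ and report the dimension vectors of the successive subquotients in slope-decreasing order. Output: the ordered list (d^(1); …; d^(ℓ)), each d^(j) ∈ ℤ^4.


Barcode: M ≅ I[1,2]^2, I[1,3], I[1,4]. HN layers by μ_θ (4 steps, strictly decreasing):
  μ^(1)=36; μ^(2)=25; μ^(3)=-8; μ^(4)=-35/3

((0, 0, 0, 1); (0, 2, 0, 0); (2, 0, 0, 0); (2, 2, 2, 0))


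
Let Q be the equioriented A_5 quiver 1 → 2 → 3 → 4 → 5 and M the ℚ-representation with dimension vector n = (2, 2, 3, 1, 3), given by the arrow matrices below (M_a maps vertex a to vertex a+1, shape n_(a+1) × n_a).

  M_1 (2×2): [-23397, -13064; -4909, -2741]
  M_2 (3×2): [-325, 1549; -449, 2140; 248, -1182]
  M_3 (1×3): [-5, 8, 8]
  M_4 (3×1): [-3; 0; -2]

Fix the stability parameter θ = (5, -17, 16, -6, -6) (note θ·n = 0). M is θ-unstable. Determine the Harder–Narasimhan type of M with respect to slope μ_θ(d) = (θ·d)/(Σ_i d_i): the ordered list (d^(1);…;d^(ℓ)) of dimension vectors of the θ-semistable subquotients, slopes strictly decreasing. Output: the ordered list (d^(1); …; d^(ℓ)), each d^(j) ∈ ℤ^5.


Barcode: M ≅ I[1,3], I[1,5], I[3,3], I[5,5]^2. HN layers by μ_θ (3 steps, strictly decreasing):
  μ^(1)=16; μ^(2)=4/3; μ^(3)=-6

((0, 0, 2, 0, 0); (0, 0, 1, 1, 1); (2, 2, 0, 0, 2))


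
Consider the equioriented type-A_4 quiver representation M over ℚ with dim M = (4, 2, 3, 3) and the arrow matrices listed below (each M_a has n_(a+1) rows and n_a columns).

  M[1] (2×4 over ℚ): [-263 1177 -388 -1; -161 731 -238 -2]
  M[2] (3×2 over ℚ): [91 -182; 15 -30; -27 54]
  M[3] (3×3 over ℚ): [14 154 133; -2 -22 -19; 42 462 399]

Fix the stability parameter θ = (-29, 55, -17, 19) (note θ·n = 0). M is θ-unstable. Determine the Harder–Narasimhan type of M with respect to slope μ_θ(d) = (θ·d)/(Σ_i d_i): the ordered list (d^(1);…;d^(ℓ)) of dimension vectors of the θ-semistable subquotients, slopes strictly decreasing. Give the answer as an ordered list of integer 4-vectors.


Via rank(M_{q-1}∘⋯∘M_p): M ≅ I[1,1]^2, I[1,2], I[1,4], I[3,3]^2, I[4,4]^2.
μ_θ-semistable layers: μ^(1)=55; μ^(2)=19; μ^(3)=-17; μ^(4)=-29

((0, 1, 0, 0); (0, 1, 1, 3); (0, 0, 2, 0); (4, 0, 0, 0))


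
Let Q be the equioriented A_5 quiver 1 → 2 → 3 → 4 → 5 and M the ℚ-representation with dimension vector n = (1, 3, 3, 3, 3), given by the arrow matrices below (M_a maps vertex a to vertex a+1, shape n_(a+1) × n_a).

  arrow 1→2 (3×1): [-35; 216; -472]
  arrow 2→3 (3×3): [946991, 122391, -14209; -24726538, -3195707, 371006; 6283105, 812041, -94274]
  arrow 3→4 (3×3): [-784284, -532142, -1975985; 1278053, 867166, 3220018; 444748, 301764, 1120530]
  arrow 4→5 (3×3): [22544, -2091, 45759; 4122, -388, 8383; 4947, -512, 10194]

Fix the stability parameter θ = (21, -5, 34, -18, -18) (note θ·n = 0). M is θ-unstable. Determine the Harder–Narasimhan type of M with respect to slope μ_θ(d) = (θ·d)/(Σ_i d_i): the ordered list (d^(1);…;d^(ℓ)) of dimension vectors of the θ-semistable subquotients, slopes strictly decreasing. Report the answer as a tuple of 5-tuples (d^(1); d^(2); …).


Barcode: M ≅ I[1,5], I[2,3], I[2,5], I[4,5]. HN layers by μ_θ (5 steps, strictly decreasing):
  μ^(1)=34; μ^(2)=14/5; μ^(3)=-2/3; μ^(4)=-5; μ^(5)=-18

((0, 0, 1, 0, 0); (1, 1, 1, 1, 1); (0, 0, 1, 1, 1); (0, 2, 0, 0, 0); (0, 0, 0, 1, 1))


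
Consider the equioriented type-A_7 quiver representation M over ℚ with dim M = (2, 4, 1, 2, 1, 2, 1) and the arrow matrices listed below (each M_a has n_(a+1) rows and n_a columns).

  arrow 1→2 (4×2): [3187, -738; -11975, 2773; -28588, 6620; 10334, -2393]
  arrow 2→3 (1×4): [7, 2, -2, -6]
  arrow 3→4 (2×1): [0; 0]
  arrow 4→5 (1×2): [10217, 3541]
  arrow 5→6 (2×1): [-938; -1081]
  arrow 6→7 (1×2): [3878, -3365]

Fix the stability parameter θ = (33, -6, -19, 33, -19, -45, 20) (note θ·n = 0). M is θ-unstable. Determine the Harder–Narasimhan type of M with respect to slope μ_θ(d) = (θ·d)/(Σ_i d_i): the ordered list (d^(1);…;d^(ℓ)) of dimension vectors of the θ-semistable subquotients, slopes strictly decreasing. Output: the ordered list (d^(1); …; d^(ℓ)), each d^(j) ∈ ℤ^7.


Interval decomposition of M: I[1,2], I[1,3], I[2,2]^2, I[4,4], I[4,7], I[6,6].
HN type (ℓ=7): μ^(1)=33; μ^(2)=20; μ^(3)=27/2; μ^(4)=8/3; μ^(5)=-6; μ^(6)=-31/3; μ^(7)=-45

((0, 0, 0, 1, 0, 0, 0); (0, 0, 0, 0, 0, 0, 1); (1, 1, 0, 0, 0, 0, 0); (1, 1, 1, 0, 0, 0, 0); (0, 2, 0, 0, 0, 0, 0); (0, 0, 0, 1, 1, 1, 0); (0, 0, 0, 0, 0, 1, 0))


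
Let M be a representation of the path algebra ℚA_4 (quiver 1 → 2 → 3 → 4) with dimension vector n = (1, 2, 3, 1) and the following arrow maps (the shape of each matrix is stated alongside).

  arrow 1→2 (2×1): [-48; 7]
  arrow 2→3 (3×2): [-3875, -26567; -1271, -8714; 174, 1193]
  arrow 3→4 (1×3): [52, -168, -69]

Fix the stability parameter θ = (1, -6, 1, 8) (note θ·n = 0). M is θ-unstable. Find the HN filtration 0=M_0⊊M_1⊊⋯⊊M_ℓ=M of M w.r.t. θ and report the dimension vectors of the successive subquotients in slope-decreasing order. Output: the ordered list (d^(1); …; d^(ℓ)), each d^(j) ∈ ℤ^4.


Interval decomposition of M: I[1,4], I[2,3], I[3,3].
HN type (ℓ=4): μ^(1)=8; μ^(2)=1; μ^(3)=-5/2; μ^(4)=-6

((0, 0, 0, 1); (0, 0, 3, 0); (1, 1, 0, 0); (0, 1, 0, 0))


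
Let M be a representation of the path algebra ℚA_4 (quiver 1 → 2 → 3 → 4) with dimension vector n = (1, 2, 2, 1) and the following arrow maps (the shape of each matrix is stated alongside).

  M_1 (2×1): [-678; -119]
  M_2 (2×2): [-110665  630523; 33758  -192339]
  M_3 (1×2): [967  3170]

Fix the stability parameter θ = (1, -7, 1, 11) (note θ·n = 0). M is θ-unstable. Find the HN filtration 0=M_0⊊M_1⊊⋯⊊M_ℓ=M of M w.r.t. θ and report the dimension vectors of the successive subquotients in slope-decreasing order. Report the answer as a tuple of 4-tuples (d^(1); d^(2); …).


Via rank(M_{q-1}∘⋯∘M_p): M ≅ I[1,4], I[2,3].
μ_θ-semistable layers: μ^(1)=11; μ^(2)=1; μ^(3)=-3; μ^(4)=-7

((0, 0, 0, 1); (0, 0, 2, 0); (1, 1, 0, 0); (0, 1, 0, 0))


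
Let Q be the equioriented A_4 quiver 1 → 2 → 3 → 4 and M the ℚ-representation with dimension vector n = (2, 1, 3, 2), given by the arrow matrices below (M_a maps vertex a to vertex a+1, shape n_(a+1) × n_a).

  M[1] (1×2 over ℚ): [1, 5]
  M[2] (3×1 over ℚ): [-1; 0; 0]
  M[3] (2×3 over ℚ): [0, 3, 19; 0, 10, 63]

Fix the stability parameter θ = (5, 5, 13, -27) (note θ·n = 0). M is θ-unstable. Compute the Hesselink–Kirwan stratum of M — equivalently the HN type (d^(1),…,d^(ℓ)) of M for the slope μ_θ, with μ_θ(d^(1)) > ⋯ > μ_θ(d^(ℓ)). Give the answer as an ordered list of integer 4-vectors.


Barcode: M ≅ I[1,1], I[1,3], I[3,4]^2. HN layers by μ_θ (3 steps, strictly decreasing):
  μ^(1)=13; μ^(2)=5; μ^(3)=-7

((0, 0, 1, 0); (2, 1, 0, 0); (0, 0, 2, 2))


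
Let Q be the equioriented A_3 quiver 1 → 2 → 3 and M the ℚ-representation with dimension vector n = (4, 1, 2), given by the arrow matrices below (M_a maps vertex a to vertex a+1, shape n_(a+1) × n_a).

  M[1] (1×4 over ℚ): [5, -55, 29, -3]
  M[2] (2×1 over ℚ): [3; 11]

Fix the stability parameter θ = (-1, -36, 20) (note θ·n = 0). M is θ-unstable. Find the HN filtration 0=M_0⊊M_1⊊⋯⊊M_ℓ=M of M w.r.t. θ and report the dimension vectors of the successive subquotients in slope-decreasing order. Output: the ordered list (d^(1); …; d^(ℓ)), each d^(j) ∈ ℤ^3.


Interval decomposition of M: I[1,1]^3, I[1,3], I[3,3].
HN type (ℓ=3): μ^(1)=20; μ^(2)=-1; μ^(3)=-37/2

((0, 0, 2); (3, 0, 0); (1, 1, 0))


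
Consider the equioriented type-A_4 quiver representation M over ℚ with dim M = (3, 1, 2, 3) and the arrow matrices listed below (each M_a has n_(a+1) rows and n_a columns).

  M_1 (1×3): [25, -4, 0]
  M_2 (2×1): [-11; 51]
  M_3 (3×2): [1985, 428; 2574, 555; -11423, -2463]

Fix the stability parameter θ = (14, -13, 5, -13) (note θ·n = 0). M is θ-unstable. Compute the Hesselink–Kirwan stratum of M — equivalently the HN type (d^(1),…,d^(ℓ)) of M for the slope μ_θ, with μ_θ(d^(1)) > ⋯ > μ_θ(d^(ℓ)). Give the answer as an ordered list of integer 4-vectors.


Barcode: M ≅ I[1,1]^2, I[1,4], I[3,4], I[4,4]. HN layers by μ_θ (4 steps, strictly decreasing):
  μ^(1)=14; μ^(2)=-7/4; μ^(3)=-4; μ^(4)=-13

((2, 0, 0, 0); (1, 1, 1, 1); (0, 0, 1, 1); (0, 0, 0, 1))


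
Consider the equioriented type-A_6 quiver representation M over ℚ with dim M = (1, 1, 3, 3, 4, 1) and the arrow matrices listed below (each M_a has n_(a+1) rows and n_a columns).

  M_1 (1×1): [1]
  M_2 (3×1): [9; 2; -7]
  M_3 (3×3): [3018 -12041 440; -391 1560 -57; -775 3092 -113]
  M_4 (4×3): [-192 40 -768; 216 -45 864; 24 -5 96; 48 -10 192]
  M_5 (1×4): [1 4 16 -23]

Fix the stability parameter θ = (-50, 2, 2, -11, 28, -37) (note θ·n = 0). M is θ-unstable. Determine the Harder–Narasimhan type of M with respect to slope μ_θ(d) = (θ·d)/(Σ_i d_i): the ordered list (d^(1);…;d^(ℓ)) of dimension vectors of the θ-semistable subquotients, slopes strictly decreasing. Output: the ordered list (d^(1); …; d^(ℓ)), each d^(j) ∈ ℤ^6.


Barcode: M ≅ I[1,3], I[3,4], I[3,6], I[4,4], I[5,5]^3. HN layers by μ_θ (5 steps, strictly decreasing):
  μ^(1)=28; μ^(2)=2; μ^(3)=-9/2; μ^(4)=-11; μ^(5)=-50

((0, 0, 0, 0, 3, 0); (0, 1, 1, 0, 0, 0); (0, 0, 2, 2, 1, 1); (0, 0, 0, 1, 0, 0); (1, 0, 0, 0, 0, 0))


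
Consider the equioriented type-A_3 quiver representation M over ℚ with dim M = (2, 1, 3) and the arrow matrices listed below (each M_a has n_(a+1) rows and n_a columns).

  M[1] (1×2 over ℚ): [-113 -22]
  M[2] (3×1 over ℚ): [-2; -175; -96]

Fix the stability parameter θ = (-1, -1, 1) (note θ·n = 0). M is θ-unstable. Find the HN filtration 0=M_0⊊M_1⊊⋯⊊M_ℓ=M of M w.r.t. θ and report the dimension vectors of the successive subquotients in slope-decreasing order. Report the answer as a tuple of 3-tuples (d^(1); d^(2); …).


Via rank(M_{q-1}∘⋯∘M_p): M ≅ I[1,1], I[1,3], I[3,3]^2.
μ_θ-semistable layers: μ^(1)=1; μ^(2)=-1

((0, 0, 3); (2, 1, 0))


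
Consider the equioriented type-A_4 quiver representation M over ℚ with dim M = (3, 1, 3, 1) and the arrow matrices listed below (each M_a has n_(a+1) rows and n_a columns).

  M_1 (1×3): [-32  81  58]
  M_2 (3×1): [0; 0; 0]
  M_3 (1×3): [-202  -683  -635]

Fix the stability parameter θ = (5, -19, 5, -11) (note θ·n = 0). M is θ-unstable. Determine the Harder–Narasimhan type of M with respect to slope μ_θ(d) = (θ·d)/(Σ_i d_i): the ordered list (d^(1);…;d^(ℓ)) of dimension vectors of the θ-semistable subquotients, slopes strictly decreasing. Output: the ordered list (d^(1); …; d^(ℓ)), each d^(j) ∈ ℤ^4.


Interval decomposition of M: I[1,1]^2, I[1,2], I[3,3]^2, I[3,4].
HN type (ℓ=3): μ^(1)=5; μ^(2)=-3; μ^(3)=-7

((2, 0, 2, 0); (0, 0, 1, 1); (1, 1, 0, 0))


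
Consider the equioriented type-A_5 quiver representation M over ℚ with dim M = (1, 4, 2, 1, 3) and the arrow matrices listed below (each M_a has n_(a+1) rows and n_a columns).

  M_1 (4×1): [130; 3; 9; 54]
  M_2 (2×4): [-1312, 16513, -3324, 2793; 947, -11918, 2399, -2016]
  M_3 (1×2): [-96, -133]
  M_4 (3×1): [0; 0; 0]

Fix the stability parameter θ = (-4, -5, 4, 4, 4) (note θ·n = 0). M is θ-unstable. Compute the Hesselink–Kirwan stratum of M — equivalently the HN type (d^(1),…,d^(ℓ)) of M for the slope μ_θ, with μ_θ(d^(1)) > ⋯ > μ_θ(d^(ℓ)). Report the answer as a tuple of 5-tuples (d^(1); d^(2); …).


Via rank(M_{q-1}∘⋯∘M_p): M ≅ I[1,4], I[2,2]^2, I[2,3], I[5,5]^3.
μ_θ-semistable layers: μ^(1)=4; μ^(2)=-9/2; μ^(3)=-5

((0, 0, 2, 1, 3); (1, 1, 0, 0, 0); (0, 3, 0, 0, 0))


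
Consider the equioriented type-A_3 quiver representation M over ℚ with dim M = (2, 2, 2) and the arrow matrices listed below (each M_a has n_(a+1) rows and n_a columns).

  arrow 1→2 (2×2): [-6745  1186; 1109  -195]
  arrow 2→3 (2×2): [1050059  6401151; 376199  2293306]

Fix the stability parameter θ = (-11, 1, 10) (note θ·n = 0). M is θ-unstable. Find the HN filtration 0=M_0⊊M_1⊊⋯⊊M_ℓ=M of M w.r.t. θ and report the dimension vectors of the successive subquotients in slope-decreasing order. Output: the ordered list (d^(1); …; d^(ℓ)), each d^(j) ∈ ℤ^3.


Barcode: M ≅ I[1,3]^2. HN layers by μ_θ (3 steps, strictly decreasing):
  μ^(1)=10; μ^(2)=1; μ^(3)=-11

((0, 0, 2); (0, 2, 0); (2, 0, 0))


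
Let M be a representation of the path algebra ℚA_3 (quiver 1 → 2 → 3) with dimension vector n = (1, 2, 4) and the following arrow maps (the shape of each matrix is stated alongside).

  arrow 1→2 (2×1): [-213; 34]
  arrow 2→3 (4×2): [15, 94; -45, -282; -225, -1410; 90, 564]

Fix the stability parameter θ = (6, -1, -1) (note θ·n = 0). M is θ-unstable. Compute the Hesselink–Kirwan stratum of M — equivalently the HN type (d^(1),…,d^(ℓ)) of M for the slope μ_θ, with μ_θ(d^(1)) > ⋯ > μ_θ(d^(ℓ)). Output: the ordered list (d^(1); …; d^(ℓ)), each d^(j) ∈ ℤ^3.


Barcode: M ≅ I[1,3], I[2,2], I[3,3]^3. HN layers by μ_θ (2 steps, strictly decreasing):
  μ^(1)=4/3; μ^(2)=-1

((1, 1, 1); (0, 1, 3))


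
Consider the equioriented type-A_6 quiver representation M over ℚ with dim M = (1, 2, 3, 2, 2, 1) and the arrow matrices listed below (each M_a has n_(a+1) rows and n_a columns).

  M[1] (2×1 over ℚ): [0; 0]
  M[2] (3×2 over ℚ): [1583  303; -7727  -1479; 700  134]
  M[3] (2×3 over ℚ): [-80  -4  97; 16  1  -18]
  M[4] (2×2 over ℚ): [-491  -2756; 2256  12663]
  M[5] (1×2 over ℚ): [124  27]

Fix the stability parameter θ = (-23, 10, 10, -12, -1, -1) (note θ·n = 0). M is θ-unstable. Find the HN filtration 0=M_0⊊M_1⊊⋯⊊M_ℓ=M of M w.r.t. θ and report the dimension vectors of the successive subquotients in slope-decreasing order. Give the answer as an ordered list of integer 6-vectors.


Interval decomposition of M: I[1,1], I[2,5], I[2,6], I[3,3].
HN type (ℓ=4): μ^(1)=10; μ^(2)=7/4; μ^(3)=6/5; μ^(4)=-23

((0, 0, 1, 0, 0, 0); (0, 1, 1, 1, 1, 0); (0, 1, 1, 1, 1, 1); (1, 0, 0, 0, 0, 0))


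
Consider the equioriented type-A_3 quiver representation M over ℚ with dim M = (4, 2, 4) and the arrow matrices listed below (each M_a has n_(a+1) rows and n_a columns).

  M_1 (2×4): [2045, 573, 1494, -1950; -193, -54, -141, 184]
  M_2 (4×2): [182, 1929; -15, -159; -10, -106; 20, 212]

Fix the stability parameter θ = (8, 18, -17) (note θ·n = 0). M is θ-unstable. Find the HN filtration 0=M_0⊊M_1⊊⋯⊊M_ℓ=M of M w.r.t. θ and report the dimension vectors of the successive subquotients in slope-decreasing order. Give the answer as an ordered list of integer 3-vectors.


Via rank(M_{q-1}∘⋯∘M_p): M ≅ I[1,1]^2, I[1,3]^2, I[3,3]^2.
μ_θ-semistable layers: μ^(1)=8; μ^(2)=3; μ^(3)=-17

((2, 0, 0); (2, 2, 2); (0, 0, 2))


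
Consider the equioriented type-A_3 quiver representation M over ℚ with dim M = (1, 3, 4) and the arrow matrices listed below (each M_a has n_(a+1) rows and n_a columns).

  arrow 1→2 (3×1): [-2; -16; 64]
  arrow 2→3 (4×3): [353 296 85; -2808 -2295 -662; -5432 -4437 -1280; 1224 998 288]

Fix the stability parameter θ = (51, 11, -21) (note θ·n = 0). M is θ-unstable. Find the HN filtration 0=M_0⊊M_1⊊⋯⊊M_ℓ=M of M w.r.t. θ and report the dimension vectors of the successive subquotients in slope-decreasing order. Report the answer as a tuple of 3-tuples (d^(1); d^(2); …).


Barcode: M ≅ I[1,3], I[2,3]^2, I[3,3]. HN layers by μ_θ (3 steps, strictly decreasing):
  μ^(1)=41/3; μ^(2)=-5; μ^(3)=-21

((1, 1, 1); (0, 2, 2); (0, 0, 1))


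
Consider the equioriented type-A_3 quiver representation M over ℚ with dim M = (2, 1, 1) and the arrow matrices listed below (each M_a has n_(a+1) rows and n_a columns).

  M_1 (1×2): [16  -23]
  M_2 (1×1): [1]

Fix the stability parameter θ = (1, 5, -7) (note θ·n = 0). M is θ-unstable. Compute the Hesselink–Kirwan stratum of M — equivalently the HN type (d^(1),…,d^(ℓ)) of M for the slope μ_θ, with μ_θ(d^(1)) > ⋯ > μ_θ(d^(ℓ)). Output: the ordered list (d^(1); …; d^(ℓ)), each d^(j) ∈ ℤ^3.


Interval decomposition of M: I[1,1], I[1,3].
HN type (ℓ=2): μ^(1)=1; μ^(2)=-1/3

((1, 0, 0); (1, 1, 1))


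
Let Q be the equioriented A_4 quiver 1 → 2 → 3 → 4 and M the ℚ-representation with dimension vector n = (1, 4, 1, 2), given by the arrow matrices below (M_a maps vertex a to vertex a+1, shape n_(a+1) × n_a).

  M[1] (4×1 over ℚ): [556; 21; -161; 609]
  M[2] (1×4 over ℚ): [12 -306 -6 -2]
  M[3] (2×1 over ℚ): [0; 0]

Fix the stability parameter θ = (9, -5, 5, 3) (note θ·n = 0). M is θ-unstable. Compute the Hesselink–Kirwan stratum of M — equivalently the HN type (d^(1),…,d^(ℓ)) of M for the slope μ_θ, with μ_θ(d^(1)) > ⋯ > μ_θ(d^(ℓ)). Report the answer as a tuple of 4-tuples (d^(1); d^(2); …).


Barcode: M ≅ I[1,3], I[2,2]^3, I[4,4]^2. HN layers by μ_θ (4 steps, strictly decreasing):
  μ^(1)=5; μ^(2)=3; μ^(3)=2; μ^(4)=-5

((0, 0, 1, 0); (0, 0, 0, 2); (1, 1, 0, 0); (0, 3, 0, 0))


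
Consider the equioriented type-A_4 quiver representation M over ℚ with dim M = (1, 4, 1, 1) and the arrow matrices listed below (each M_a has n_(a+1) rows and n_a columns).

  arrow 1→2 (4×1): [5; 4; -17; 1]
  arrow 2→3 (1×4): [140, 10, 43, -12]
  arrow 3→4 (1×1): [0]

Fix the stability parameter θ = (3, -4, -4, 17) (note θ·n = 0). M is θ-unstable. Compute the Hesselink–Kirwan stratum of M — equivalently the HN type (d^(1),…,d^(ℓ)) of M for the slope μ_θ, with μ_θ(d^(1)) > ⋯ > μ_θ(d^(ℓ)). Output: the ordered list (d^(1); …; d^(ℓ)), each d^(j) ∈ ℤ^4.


Via rank(M_{q-1}∘⋯∘M_p): M ≅ I[1,3], I[2,2]^3, I[4,4].
μ_θ-semistable layers: μ^(1)=17; μ^(2)=-5/3; μ^(3)=-4

((0, 0, 0, 1); (1, 1, 1, 0); (0, 3, 0, 0))


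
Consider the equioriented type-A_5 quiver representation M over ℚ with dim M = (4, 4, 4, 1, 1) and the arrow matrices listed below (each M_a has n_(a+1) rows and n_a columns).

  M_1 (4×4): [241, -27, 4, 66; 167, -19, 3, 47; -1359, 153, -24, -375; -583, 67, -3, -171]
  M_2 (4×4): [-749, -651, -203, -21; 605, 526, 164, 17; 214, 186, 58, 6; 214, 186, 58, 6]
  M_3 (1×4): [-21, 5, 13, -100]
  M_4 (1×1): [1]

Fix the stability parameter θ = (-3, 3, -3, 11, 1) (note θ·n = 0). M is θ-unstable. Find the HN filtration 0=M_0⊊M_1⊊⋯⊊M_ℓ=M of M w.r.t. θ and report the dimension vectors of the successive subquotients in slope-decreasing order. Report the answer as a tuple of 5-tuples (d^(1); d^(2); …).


Interval decomposition of M: I[1,1], I[1,2], I[1,3], I[1,5], I[2,2], I[3,3]^2.
HN type (ℓ=4): μ^(1)=6; μ^(2)=3; μ^(3)=0; μ^(4)=-3

((0, 0, 0, 1, 1); (0, 2, 0, 0, 0); (0, 2, 2, 0, 0); (4, 0, 2, 0, 0))


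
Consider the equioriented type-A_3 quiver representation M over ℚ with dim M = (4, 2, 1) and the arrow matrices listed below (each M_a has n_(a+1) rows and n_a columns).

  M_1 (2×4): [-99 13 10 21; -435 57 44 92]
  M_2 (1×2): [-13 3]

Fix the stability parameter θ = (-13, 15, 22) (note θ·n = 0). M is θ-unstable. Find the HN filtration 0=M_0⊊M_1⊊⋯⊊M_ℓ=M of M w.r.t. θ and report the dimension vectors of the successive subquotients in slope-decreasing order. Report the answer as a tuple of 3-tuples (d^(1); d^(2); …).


Barcode: M ≅ I[1,1]^2, I[1,2], I[1,3]. HN layers by μ_θ (3 steps, strictly decreasing):
  μ^(1)=22; μ^(2)=15; μ^(3)=-13

((0, 0, 1); (0, 2, 0); (4, 0, 0))


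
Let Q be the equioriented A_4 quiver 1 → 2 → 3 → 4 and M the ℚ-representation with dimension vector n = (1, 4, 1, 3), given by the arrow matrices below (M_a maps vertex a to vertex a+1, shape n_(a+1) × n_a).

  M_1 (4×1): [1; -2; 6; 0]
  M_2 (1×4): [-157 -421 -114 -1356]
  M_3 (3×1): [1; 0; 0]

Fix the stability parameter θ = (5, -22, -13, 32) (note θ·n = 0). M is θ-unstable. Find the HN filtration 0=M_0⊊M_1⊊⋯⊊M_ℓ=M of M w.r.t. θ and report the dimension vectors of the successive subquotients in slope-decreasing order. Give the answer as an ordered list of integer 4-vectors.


Via rank(M_{q-1}∘⋯∘M_p): M ≅ I[1,4], I[2,2]^3, I[4,4]^2.
μ_θ-semistable layers: μ^(1)=32; μ^(2)=-10; μ^(3)=-22

((0, 0, 0, 3); (1, 1, 1, 0); (0, 3, 0, 0))


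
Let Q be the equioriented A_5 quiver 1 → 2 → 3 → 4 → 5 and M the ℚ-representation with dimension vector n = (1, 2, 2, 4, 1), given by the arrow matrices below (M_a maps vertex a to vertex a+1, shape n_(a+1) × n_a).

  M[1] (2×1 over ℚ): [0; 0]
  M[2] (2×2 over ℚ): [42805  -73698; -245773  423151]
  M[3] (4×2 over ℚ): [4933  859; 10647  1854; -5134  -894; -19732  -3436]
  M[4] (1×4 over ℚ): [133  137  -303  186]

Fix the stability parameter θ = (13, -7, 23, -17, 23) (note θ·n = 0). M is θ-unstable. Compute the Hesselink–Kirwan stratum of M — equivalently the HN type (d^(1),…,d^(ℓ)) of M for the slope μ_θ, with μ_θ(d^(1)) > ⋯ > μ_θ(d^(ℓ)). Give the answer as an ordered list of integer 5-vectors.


Via rank(M_{q-1}∘⋯∘M_p): M ≅ I[1,1], I[2,4], I[2,5], I[4,4]^2.
μ_θ-semistable layers: μ^(1)=23; μ^(2)=13; μ^(3)=3; μ^(4)=-7; μ^(5)=-17

((0, 0, 0, 0, 1); (1, 0, 0, 0, 0); (0, 0, 2, 2, 0); (0, 2, 0, 0, 0); (0, 0, 0, 2, 0))


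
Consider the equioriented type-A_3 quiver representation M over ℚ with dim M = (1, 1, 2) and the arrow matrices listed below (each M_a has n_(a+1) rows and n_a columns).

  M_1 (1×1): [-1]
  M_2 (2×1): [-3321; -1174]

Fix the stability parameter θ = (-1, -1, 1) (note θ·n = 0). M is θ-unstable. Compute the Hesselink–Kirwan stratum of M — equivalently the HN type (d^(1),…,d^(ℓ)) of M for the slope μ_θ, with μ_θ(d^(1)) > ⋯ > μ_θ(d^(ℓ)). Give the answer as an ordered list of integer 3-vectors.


Barcode: M ≅ I[1,3], I[3,3]. HN layers by μ_θ (2 steps, strictly decreasing):
  μ^(1)=1; μ^(2)=-1

((0, 0, 2); (1, 1, 0))


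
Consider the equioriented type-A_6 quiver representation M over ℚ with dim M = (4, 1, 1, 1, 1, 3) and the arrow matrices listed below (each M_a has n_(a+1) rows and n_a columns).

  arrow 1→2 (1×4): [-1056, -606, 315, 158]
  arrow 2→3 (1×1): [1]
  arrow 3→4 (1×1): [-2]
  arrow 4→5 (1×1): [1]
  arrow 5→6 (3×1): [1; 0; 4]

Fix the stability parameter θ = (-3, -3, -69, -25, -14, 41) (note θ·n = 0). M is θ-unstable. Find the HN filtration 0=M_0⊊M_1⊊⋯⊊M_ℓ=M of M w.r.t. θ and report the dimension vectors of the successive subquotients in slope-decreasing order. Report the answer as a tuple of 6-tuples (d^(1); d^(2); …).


Via rank(M_{q-1}∘⋯∘M_p): M ≅ I[1,1]^3, I[1,6], I[6,6]^2.
μ_θ-semistable layers: μ^(1)=41; μ^(2)=-3; μ^(3)=-14; μ^(4)=-25

((0, 0, 0, 0, 0, 3); (3, 0, 0, 0, 0, 0); (0, 0, 0, 0, 1, 0); (1, 1, 1, 1, 0, 0))


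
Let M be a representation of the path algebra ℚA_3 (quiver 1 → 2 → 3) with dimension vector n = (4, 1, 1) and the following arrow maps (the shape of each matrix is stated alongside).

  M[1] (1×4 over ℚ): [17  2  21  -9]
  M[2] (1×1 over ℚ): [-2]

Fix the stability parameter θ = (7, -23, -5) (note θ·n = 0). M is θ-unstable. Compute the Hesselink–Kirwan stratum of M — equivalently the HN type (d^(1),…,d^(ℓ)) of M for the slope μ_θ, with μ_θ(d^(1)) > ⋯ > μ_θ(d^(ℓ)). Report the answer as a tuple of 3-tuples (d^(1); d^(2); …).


Barcode: M ≅ I[1,1]^3, I[1,3]. HN layers by μ_θ (3 steps, strictly decreasing):
  μ^(1)=7; μ^(2)=-5; μ^(3)=-8

((3, 0, 0); (0, 0, 1); (1, 1, 0))


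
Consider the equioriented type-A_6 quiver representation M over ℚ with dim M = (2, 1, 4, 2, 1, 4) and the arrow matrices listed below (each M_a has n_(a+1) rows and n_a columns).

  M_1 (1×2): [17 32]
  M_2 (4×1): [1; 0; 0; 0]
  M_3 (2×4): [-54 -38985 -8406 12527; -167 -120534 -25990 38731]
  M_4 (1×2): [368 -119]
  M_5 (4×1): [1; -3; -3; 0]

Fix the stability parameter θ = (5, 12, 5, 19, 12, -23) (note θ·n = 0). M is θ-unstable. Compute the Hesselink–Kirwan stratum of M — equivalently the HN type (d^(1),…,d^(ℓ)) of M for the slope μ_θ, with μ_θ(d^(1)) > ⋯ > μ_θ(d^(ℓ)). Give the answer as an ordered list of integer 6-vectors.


Barcode: M ≅ I[1,1], I[1,6], I[3,3]^2, I[3,4], I[6,6]^3. HN layers by μ_θ (3 steps, strictly decreasing):
  μ^(1)=19; μ^(2)=5; μ^(3)=-23

((0, 0, 0, 1, 0, 0); (2, 1, 4, 1, 1, 1); (0, 0, 0, 0, 0, 3))


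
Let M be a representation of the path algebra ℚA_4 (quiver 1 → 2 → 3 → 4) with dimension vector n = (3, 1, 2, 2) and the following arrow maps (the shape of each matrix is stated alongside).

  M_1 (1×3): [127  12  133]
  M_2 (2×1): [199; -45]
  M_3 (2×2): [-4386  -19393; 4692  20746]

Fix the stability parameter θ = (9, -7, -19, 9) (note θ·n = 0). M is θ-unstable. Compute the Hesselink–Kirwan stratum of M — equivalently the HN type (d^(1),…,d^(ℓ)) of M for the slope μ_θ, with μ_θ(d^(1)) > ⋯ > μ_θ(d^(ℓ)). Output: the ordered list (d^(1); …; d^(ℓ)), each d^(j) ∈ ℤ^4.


Barcode: M ≅ I[1,1]^2, I[1,4], I[3,3], I[4,4]. HN layers by μ_θ (3 steps, strictly decreasing):
  μ^(1)=9; μ^(2)=-17/3; μ^(3)=-19

((2, 0, 0, 2); (1, 1, 1, 0); (0, 0, 1, 0))


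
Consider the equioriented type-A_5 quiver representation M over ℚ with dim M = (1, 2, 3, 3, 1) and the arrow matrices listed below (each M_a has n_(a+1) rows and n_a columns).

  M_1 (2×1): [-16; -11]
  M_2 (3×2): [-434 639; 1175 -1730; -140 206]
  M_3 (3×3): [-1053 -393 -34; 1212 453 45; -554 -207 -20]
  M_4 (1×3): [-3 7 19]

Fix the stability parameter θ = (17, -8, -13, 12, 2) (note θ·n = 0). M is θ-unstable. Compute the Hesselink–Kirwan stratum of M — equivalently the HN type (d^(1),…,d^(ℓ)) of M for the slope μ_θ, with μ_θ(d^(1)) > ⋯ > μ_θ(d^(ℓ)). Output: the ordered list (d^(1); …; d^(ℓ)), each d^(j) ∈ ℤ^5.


Interval decomposition of M: I[1,5], I[2,4], I[3,4].
HN type (ℓ=5): μ^(1)=12; μ^(2)=7; μ^(3)=-4/3; μ^(4)=-21/2; μ^(5)=-13

((0, 0, 0, 2, 0); (0, 0, 0, 1, 1); (1, 1, 1, 0, 0); (0, 1, 1, 0, 0); (0, 0, 1, 0, 0))
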